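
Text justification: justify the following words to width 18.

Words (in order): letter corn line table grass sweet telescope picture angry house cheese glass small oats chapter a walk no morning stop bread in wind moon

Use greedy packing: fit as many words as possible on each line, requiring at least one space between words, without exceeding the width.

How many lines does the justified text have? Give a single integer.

Line 1: ['letter', 'corn', 'line'] (min_width=16, slack=2)
Line 2: ['table', 'grass', 'sweet'] (min_width=17, slack=1)
Line 3: ['telescope', 'picture'] (min_width=17, slack=1)
Line 4: ['angry', 'house', 'cheese'] (min_width=18, slack=0)
Line 5: ['glass', 'small', 'oats'] (min_width=16, slack=2)
Line 6: ['chapter', 'a', 'walk', 'no'] (min_width=17, slack=1)
Line 7: ['morning', 'stop', 'bread'] (min_width=18, slack=0)
Line 8: ['in', 'wind', 'moon'] (min_width=12, slack=6)
Total lines: 8

Answer: 8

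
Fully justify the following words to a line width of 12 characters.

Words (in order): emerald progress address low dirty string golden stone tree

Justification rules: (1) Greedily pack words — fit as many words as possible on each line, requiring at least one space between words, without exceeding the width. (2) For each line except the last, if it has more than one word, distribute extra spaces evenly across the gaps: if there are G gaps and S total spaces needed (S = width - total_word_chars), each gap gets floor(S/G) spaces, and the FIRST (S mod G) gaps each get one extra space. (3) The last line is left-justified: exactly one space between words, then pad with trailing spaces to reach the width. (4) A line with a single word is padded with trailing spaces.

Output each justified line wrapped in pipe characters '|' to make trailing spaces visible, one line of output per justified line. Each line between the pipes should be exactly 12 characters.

Answer: |emerald     |
|progress    |
|address  low|
|dirty string|
|golden stone|
|tree        |

Derivation:
Line 1: ['emerald'] (min_width=7, slack=5)
Line 2: ['progress'] (min_width=8, slack=4)
Line 3: ['address', 'low'] (min_width=11, slack=1)
Line 4: ['dirty', 'string'] (min_width=12, slack=0)
Line 5: ['golden', 'stone'] (min_width=12, slack=0)
Line 6: ['tree'] (min_width=4, slack=8)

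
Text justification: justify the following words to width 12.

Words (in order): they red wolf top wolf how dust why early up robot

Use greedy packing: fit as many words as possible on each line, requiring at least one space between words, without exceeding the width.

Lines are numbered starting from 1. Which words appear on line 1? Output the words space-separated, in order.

Answer: they red

Derivation:
Line 1: ['they', 'red'] (min_width=8, slack=4)
Line 2: ['wolf', 'top'] (min_width=8, slack=4)
Line 3: ['wolf', 'how'] (min_width=8, slack=4)
Line 4: ['dust', 'why'] (min_width=8, slack=4)
Line 5: ['early', 'up'] (min_width=8, slack=4)
Line 6: ['robot'] (min_width=5, slack=7)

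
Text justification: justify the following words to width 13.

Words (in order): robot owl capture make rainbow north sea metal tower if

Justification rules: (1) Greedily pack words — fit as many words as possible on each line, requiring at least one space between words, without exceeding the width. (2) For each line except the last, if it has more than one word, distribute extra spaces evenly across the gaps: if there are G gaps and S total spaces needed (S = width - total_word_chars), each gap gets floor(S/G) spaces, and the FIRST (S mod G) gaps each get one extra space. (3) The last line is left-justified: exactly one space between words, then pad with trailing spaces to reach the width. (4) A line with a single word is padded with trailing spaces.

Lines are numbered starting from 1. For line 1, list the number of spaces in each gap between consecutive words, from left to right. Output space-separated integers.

Line 1: ['robot', 'owl'] (min_width=9, slack=4)
Line 2: ['capture', 'make'] (min_width=12, slack=1)
Line 3: ['rainbow', 'north'] (min_width=13, slack=0)
Line 4: ['sea', 'metal'] (min_width=9, slack=4)
Line 5: ['tower', 'if'] (min_width=8, slack=5)

Answer: 5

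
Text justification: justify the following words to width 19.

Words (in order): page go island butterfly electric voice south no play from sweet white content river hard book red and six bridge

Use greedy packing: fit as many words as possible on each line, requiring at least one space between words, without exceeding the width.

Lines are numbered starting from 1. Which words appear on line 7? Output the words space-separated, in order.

Line 1: ['page', 'go', 'island'] (min_width=14, slack=5)
Line 2: ['butterfly', 'electric'] (min_width=18, slack=1)
Line 3: ['voice', 'south', 'no', 'play'] (min_width=19, slack=0)
Line 4: ['from', 'sweet', 'white'] (min_width=16, slack=3)
Line 5: ['content', 'river', 'hard'] (min_width=18, slack=1)
Line 6: ['book', 'red', 'and', 'six'] (min_width=16, slack=3)
Line 7: ['bridge'] (min_width=6, slack=13)

Answer: bridge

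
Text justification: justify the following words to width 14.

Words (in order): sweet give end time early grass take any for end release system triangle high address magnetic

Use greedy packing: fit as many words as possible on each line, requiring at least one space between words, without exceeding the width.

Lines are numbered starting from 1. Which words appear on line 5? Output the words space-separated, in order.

Line 1: ['sweet', 'give', 'end'] (min_width=14, slack=0)
Line 2: ['time', 'early'] (min_width=10, slack=4)
Line 3: ['grass', 'take', 'any'] (min_width=14, slack=0)
Line 4: ['for', 'end'] (min_width=7, slack=7)
Line 5: ['release', 'system'] (min_width=14, slack=0)
Line 6: ['triangle', 'high'] (min_width=13, slack=1)
Line 7: ['address'] (min_width=7, slack=7)
Line 8: ['magnetic'] (min_width=8, slack=6)

Answer: release system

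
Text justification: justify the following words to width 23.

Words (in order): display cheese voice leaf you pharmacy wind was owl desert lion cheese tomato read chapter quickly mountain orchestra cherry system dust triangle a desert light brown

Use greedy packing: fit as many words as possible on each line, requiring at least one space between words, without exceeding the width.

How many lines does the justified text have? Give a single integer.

Line 1: ['display', 'cheese', 'voice'] (min_width=20, slack=3)
Line 2: ['leaf', 'you', 'pharmacy', 'wind'] (min_width=22, slack=1)
Line 3: ['was', 'owl', 'desert', 'lion'] (min_width=19, slack=4)
Line 4: ['cheese', 'tomato', 'read'] (min_width=18, slack=5)
Line 5: ['chapter', 'quickly'] (min_width=15, slack=8)
Line 6: ['mountain', 'orchestra'] (min_width=18, slack=5)
Line 7: ['cherry', 'system', 'dust'] (min_width=18, slack=5)
Line 8: ['triangle', 'a', 'desert', 'light'] (min_width=23, slack=0)
Line 9: ['brown'] (min_width=5, slack=18)
Total lines: 9

Answer: 9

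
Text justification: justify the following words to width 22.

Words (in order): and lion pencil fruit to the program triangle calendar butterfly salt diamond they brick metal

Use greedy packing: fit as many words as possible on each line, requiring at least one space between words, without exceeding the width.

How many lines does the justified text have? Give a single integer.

Answer: 5

Derivation:
Line 1: ['and', 'lion', 'pencil', 'fruit'] (min_width=21, slack=1)
Line 2: ['to', 'the', 'program'] (min_width=14, slack=8)
Line 3: ['triangle', 'calendar'] (min_width=17, slack=5)
Line 4: ['butterfly', 'salt', 'diamond'] (min_width=22, slack=0)
Line 5: ['they', 'brick', 'metal'] (min_width=16, slack=6)
Total lines: 5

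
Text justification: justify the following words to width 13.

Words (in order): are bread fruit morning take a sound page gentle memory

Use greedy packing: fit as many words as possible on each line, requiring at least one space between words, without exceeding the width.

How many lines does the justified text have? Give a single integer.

Line 1: ['are', 'bread'] (min_width=9, slack=4)
Line 2: ['fruit', 'morning'] (min_width=13, slack=0)
Line 3: ['take', 'a', 'sound'] (min_width=12, slack=1)
Line 4: ['page', 'gentle'] (min_width=11, slack=2)
Line 5: ['memory'] (min_width=6, slack=7)
Total lines: 5

Answer: 5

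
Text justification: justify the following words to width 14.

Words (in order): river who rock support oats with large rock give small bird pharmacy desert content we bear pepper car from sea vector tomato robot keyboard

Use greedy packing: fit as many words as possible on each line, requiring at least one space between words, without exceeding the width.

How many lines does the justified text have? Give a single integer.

Line 1: ['river', 'who', 'rock'] (min_width=14, slack=0)
Line 2: ['support', 'oats'] (min_width=12, slack=2)
Line 3: ['with', 'large'] (min_width=10, slack=4)
Line 4: ['rock', 'give'] (min_width=9, slack=5)
Line 5: ['small', 'bird'] (min_width=10, slack=4)
Line 6: ['pharmacy'] (min_width=8, slack=6)
Line 7: ['desert', 'content'] (min_width=14, slack=0)
Line 8: ['we', 'bear', 'pepper'] (min_width=14, slack=0)
Line 9: ['car', 'from', 'sea'] (min_width=12, slack=2)
Line 10: ['vector', 'tomato'] (min_width=13, slack=1)
Line 11: ['robot', 'keyboard'] (min_width=14, slack=0)
Total lines: 11

Answer: 11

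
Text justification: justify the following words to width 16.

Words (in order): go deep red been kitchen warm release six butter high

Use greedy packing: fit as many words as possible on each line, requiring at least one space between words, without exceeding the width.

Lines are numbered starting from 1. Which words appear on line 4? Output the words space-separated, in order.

Answer: butter high

Derivation:
Line 1: ['go', 'deep', 'red', 'been'] (min_width=16, slack=0)
Line 2: ['kitchen', 'warm'] (min_width=12, slack=4)
Line 3: ['release', 'six'] (min_width=11, slack=5)
Line 4: ['butter', 'high'] (min_width=11, slack=5)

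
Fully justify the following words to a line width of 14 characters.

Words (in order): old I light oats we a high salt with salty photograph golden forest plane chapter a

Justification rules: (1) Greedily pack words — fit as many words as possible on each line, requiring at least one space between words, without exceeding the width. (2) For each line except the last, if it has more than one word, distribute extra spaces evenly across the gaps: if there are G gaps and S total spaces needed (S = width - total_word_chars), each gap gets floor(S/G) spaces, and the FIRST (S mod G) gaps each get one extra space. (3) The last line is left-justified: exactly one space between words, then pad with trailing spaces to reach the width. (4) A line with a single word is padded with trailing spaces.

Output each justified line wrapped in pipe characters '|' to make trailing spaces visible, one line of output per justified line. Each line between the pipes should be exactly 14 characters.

Line 1: ['old', 'I', 'light'] (min_width=11, slack=3)
Line 2: ['oats', 'we', 'a', 'high'] (min_width=14, slack=0)
Line 3: ['salt', 'with'] (min_width=9, slack=5)
Line 4: ['salty'] (min_width=5, slack=9)
Line 5: ['photograph'] (min_width=10, slack=4)
Line 6: ['golden', 'forest'] (min_width=13, slack=1)
Line 7: ['plane', 'chapter'] (min_width=13, slack=1)
Line 8: ['a'] (min_width=1, slack=13)

Answer: |old   I  light|
|oats we a high|
|salt      with|
|salty         |
|photograph    |
|golden  forest|
|plane  chapter|
|a             |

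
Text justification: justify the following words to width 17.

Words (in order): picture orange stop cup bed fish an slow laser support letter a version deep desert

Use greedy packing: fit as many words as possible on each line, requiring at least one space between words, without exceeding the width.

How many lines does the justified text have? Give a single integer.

Line 1: ['picture', 'orange'] (min_width=14, slack=3)
Line 2: ['stop', 'cup', 'bed', 'fish'] (min_width=17, slack=0)
Line 3: ['an', 'slow', 'laser'] (min_width=13, slack=4)
Line 4: ['support', 'letter', 'a'] (min_width=16, slack=1)
Line 5: ['version', 'deep'] (min_width=12, slack=5)
Line 6: ['desert'] (min_width=6, slack=11)
Total lines: 6

Answer: 6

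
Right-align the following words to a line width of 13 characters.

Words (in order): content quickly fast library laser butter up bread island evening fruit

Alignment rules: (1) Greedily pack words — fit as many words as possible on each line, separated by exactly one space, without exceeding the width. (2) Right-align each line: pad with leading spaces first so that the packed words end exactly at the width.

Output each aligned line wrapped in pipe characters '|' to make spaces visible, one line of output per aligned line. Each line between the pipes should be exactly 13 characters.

Answer: |      content|
| quickly fast|
|library laser|
|    butter up|
| bread island|
|evening fruit|

Derivation:
Line 1: ['content'] (min_width=7, slack=6)
Line 2: ['quickly', 'fast'] (min_width=12, slack=1)
Line 3: ['library', 'laser'] (min_width=13, slack=0)
Line 4: ['butter', 'up'] (min_width=9, slack=4)
Line 5: ['bread', 'island'] (min_width=12, slack=1)
Line 6: ['evening', 'fruit'] (min_width=13, slack=0)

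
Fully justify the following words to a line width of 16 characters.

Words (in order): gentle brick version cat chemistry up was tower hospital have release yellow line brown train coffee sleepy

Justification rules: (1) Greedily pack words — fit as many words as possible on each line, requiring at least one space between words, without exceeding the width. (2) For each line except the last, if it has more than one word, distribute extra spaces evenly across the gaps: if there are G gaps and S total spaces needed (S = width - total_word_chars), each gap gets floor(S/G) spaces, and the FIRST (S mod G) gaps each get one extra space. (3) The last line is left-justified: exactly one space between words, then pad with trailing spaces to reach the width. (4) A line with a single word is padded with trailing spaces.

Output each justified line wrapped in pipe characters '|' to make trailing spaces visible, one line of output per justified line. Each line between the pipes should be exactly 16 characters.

Line 1: ['gentle', 'brick'] (min_width=12, slack=4)
Line 2: ['version', 'cat'] (min_width=11, slack=5)
Line 3: ['chemistry', 'up', 'was'] (min_width=16, slack=0)
Line 4: ['tower', 'hospital'] (min_width=14, slack=2)
Line 5: ['have', 'release'] (min_width=12, slack=4)
Line 6: ['yellow', 'line'] (min_width=11, slack=5)
Line 7: ['brown', 'train'] (min_width=11, slack=5)
Line 8: ['coffee', 'sleepy'] (min_width=13, slack=3)

Answer: |gentle     brick|
|version      cat|
|chemistry up was|
|tower   hospital|
|have     release|
|yellow      line|
|brown      train|
|coffee sleepy   |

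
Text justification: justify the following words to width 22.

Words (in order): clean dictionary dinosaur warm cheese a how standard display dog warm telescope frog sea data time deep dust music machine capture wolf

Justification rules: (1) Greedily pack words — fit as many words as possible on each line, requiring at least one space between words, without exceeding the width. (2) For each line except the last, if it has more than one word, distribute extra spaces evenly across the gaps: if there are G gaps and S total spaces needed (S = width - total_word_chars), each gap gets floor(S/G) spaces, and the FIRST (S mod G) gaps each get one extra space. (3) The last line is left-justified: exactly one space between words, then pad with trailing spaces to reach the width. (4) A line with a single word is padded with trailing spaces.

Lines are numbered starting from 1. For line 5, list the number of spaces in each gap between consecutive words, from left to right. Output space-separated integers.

Answer: 3 2 2

Derivation:
Line 1: ['clean', 'dictionary'] (min_width=16, slack=6)
Line 2: ['dinosaur', 'warm', 'cheese', 'a'] (min_width=22, slack=0)
Line 3: ['how', 'standard', 'display'] (min_width=20, slack=2)
Line 4: ['dog', 'warm', 'telescope'] (min_width=18, slack=4)
Line 5: ['frog', 'sea', 'data', 'time'] (min_width=18, slack=4)
Line 6: ['deep', 'dust', 'music'] (min_width=15, slack=7)
Line 7: ['machine', 'capture', 'wolf'] (min_width=20, slack=2)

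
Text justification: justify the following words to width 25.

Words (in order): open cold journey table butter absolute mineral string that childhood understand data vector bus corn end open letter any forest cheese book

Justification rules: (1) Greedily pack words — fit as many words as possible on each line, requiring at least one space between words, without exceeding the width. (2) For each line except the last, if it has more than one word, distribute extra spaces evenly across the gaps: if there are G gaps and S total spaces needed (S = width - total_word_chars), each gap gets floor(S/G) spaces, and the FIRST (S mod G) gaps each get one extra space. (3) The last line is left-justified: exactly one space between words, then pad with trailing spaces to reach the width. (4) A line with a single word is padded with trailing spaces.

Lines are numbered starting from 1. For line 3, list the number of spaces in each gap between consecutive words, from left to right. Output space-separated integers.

Line 1: ['open', 'cold', 'journey', 'table'] (min_width=23, slack=2)
Line 2: ['butter', 'absolute', 'mineral'] (min_width=23, slack=2)
Line 3: ['string', 'that', 'childhood'] (min_width=21, slack=4)
Line 4: ['understand', 'data', 'vector'] (min_width=22, slack=3)
Line 5: ['bus', 'corn', 'end', 'open', 'letter'] (min_width=24, slack=1)
Line 6: ['any', 'forest', 'cheese', 'book'] (min_width=22, slack=3)

Answer: 3 3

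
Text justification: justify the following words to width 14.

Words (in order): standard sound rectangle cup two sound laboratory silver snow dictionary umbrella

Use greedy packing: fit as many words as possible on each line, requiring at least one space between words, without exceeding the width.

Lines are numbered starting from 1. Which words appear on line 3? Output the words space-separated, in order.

Answer: two sound

Derivation:
Line 1: ['standard', 'sound'] (min_width=14, slack=0)
Line 2: ['rectangle', 'cup'] (min_width=13, slack=1)
Line 3: ['two', 'sound'] (min_width=9, slack=5)
Line 4: ['laboratory'] (min_width=10, slack=4)
Line 5: ['silver', 'snow'] (min_width=11, slack=3)
Line 6: ['dictionary'] (min_width=10, slack=4)
Line 7: ['umbrella'] (min_width=8, slack=6)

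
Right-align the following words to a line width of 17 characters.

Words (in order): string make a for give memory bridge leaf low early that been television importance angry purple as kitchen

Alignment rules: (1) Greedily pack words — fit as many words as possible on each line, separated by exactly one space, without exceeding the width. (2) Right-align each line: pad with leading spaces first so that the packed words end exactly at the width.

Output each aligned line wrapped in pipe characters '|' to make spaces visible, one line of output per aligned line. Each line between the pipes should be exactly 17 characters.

Line 1: ['string', 'make', 'a', 'for'] (min_width=17, slack=0)
Line 2: ['give', 'memory'] (min_width=11, slack=6)
Line 3: ['bridge', 'leaf', 'low'] (min_width=15, slack=2)
Line 4: ['early', 'that', 'been'] (min_width=15, slack=2)
Line 5: ['television'] (min_width=10, slack=7)
Line 6: ['importance', 'angry'] (min_width=16, slack=1)
Line 7: ['purple', 'as', 'kitchen'] (min_width=17, slack=0)

Answer: |string make a for|
|      give memory|
|  bridge leaf low|
|  early that been|
|       television|
| importance angry|
|purple as kitchen|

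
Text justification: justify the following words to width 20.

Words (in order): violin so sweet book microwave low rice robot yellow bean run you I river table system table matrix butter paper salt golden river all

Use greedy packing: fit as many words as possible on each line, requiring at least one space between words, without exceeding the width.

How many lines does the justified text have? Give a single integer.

Answer: 8

Derivation:
Line 1: ['violin', 'so', 'sweet', 'book'] (min_width=20, slack=0)
Line 2: ['microwave', 'low', 'rice'] (min_width=18, slack=2)
Line 3: ['robot', 'yellow', 'bean'] (min_width=17, slack=3)
Line 4: ['run', 'you', 'I', 'river'] (min_width=15, slack=5)
Line 5: ['table', 'system', 'table'] (min_width=18, slack=2)
Line 6: ['matrix', 'butter', 'paper'] (min_width=19, slack=1)
Line 7: ['salt', 'golden', 'river'] (min_width=17, slack=3)
Line 8: ['all'] (min_width=3, slack=17)
Total lines: 8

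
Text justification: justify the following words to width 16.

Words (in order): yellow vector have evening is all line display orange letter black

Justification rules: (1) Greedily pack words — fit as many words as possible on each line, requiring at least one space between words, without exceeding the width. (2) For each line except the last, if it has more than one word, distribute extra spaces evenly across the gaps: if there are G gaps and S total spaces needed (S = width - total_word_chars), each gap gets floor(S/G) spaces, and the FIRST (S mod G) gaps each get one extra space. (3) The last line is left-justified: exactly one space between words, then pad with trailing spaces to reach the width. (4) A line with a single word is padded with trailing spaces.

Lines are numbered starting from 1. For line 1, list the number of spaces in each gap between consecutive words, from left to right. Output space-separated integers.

Answer: 4

Derivation:
Line 1: ['yellow', 'vector'] (min_width=13, slack=3)
Line 2: ['have', 'evening', 'is'] (min_width=15, slack=1)
Line 3: ['all', 'line', 'display'] (min_width=16, slack=0)
Line 4: ['orange', 'letter'] (min_width=13, slack=3)
Line 5: ['black'] (min_width=5, slack=11)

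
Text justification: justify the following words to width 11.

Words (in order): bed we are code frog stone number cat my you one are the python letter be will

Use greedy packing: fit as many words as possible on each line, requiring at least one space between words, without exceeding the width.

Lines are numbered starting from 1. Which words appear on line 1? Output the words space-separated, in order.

Answer: bed we are

Derivation:
Line 1: ['bed', 'we', 'are'] (min_width=10, slack=1)
Line 2: ['code', 'frog'] (min_width=9, slack=2)
Line 3: ['stone'] (min_width=5, slack=6)
Line 4: ['number', 'cat'] (min_width=10, slack=1)
Line 5: ['my', 'you', 'one'] (min_width=10, slack=1)
Line 6: ['are', 'the'] (min_width=7, slack=4)
Line 7: ['python'] (min_width=6, slack=5)
Line 8: ['letter', 'be'] (min_width=9, slack=2)
Line 9: ['will'] (min_width=4, slack=7)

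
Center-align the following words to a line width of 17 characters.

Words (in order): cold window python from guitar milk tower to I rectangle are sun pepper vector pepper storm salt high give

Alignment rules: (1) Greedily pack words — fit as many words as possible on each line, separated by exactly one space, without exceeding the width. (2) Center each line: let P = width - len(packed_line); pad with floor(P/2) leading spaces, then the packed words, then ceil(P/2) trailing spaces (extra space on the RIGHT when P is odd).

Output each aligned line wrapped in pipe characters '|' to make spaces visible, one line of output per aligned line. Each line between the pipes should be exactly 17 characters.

Line 1: ['cold', 'window'] (min_width=11, slack=6)
Line 2: ['python', 'from'] (min_width=11, slack=6)
Line 3: ['guitar', 'milk', 'tower'] (min_width=17, slack=0)
Line 4: ['to', 'I', 'rectangle'] (min_width=14, slack=3)
Line 5: ['are', 'sun', 'pepper'] (min_width=14, slack=3)
Line 6: ['vector', 'pepper'] (min_width=13, slack=4)
Line 7: ['storm', 'salt', 'high'] (min_width=15, slack=2)
Line 8: ['give'] (min_width=4, slack=13)

Answer: |   cold window   |
|   python from   |
|guitar milk tower|
| to I rectangle  |
| are sun pepper  |
|  vector pepper  |
| storm salt high |
|      give       |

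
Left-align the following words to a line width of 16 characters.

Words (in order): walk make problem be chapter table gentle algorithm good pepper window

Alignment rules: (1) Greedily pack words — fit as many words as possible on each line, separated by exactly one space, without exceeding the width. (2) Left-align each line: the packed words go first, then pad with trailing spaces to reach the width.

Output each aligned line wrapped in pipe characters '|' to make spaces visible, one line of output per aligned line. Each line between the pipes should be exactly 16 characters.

Answer: |walk make       |
|problem be      |
|chapter table   |
|gentle algorithm|
|good pepper     |
|window          |

Derivation:
Line 1: ['walk', 'make'] (min_width=9, slack=7)
Line 2: ['problem', 'be'] (min_width=10, slack=6)
Line 3: ['chapter', 'table'] (min_width=13, slack=3)
Line 4: ['gentle', 'algorithm'] (min_width=16, slack=0)
Line 5: ['good', 'pepper'] (min_width=11, slack=5)
Line 6: ['window'] (min_width=6, slack=10)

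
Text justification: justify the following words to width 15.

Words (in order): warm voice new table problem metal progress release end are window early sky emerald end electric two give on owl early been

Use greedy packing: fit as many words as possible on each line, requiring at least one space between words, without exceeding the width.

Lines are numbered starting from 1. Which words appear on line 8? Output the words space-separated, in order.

Answer: give on owl

Derivation:
Line 1: ['warm', 'voice', 'new'] (min_width=14, slack=1)
Line 2: ['table', 'problem'] (min_width=13, slack=2)
Line 3: ['metal', 'progress'] (min_width=14, slack=1)
Line 4: ['release', 'end', 'are'] (min_width=15, slack=0)
Line 5: ['window', 'early'] (min_width=12, slack=3)
Line 6: ['sky', 'emerald', 'end'] (min_width=15, slack=0)
Line 7: ['electric', 'two'] (min_width=12, slack=3)
Line 8: ['give', 'on', 'owl'] (min_width=11, slack=4)
Line 9: ['early', 'been'] (min_width=10, slack=5)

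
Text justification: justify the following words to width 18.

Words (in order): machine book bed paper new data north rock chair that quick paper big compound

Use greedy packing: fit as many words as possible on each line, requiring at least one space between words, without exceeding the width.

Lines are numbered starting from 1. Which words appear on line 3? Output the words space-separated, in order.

Answer: north rock chair

Derivation:
Line 1: ['machine', 'book', 'bed'] (min_width=16, slack=2)
Line 2: ['paper', 'new', 'data'] (min_width=14, slack=4)
Line 3: ['north', 'rock', 'chair'] (min_width=16, slack=2)
Line 4: ['that', 'quick', 'paper'] (min_width=16, slack=2)
Line 5: ['big', 'compound'] (min_width=12, slack=6)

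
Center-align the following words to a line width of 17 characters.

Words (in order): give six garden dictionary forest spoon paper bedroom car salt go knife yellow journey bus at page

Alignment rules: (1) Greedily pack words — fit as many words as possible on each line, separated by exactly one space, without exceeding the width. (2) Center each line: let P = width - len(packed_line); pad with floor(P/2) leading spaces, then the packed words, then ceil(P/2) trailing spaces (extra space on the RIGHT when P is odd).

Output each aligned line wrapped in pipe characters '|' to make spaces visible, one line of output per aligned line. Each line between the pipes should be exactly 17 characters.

Line 1: ['give', 'six', 'garden'] (min_width=15, slack=2)
Line 2: ['dictionary', 'forest'] (min_width=17, slack=0)
Line 3: ['spoon', 'paper'] (min_width=11, slack=6)
Line 4: ['bedroom', 'car', 'salt'] (min_width=16, slack=1)
Line 5: ['go', 'knife', 'yellow'] (min_width=15, slack=2)
Line 6: ['journey', 'bus', 'at'] (min_width=14, slack=3)
Line 7: ['page'] (min_width=4, slack=13)

Answer: | give six garden |
|dictionary forest|
|   spoon paper   |
|bedroom car salt |
| go knife yellow |
| journey bus at  |
|      page       |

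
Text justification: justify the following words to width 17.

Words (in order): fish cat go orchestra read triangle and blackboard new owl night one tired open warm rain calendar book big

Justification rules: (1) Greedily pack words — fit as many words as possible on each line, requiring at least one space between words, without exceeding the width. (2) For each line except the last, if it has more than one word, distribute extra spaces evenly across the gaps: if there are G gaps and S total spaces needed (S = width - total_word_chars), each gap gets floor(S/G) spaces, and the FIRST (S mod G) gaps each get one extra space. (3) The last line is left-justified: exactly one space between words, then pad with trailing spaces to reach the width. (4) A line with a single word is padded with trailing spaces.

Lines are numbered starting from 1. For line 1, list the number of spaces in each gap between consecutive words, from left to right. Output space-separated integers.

Line 1: ['fish', 'cat', 'go'] (min_width=11, slack=6)
Line 2: ['orchestra', 'read'] (min_width=14, slack=3)
Line 3: ['triangle', 'and'] (min_width=12, slack=5)
Line 4: ['blackboard', 'new'] (min_width=14, slack=3)
Line 5: ['owl', 'night', 'one'] (min_width=13, slack=4)
Line 6: ['tired', 'open', 'warm'] (min_width=15, slack=2)
Line 7: ['rain', 'calendar'] (min_width=13, slack=4)
Line 8: ['book', 'big'] (min_width=8, slack=9)

Answer: 4 4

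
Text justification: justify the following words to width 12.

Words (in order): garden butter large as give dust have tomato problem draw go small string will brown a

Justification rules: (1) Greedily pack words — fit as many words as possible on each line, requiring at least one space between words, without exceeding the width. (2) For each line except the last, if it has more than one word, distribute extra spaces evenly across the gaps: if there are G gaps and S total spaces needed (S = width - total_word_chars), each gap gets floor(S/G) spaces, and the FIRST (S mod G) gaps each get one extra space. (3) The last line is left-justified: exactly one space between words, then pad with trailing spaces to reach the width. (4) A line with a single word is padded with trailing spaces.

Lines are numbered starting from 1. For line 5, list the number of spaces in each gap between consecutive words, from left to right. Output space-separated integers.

Line 1: ['garden'] (min_width=6, slack=6)
Line 2: ['butter', 'large'] (min_width=12, slack=0)
Line 3: ['as', 'give', 'dust'] (min_width=12, slack=0)
Line 4: ['have', 'tomato'] (min_width=11, slack=1)
Line 5: ['problem', 'draw'] (min_width=12, slack=0)
Line 6: ['go', 'small'] (min_width=8, slack=4)
Line 7: ['string', 'will'] (min_width=11, slack=1)
Line 8: ['brown', 'a'] (min_width=7, slack=5)

Answer: 1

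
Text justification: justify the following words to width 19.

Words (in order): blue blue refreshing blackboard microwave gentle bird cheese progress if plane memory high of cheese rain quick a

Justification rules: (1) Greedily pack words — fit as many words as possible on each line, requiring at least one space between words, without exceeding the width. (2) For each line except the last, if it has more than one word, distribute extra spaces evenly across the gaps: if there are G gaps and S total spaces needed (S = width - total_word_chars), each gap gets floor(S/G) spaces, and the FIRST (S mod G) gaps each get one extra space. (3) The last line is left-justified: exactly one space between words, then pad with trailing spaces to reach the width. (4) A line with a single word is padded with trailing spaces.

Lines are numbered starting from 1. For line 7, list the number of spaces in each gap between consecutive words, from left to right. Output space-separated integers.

Line 1: ['blue', 'blue'] (min_width=9, slack=10)
Line 2: ['refreshing'] (min_width=10, slack=9)
Line 3: ['blackboard'] (min_width=10, slack=9)
Line 4: ['microwave', 'gentle'] (min_width=16, slack=3)
Line 5: ['bird', 'cheese'] (min_width=11, slack=8)
Line 6: ['progress', 'if', 'plane'] (min_width=17, slack=2)
Line 7: ['memory', 'high', 'of'] (min_width=14, slack=5)
Line 8: ['cheese', 'rain', 'quick', 'a'] (min_width=19, slack=0)

Answer: 4 3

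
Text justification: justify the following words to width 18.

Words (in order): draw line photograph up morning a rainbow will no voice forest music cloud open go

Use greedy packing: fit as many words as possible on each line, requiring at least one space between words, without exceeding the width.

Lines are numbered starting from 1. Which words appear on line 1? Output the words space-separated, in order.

Line 1: ['draw', 'line'] (min_width=9, slack=9)
Line 2: ['photograph', 'up'] (min_width=13, slack=5)
Line 3: ['morning', 'a', 'rainbow'] (min_width=17, slack=1)
Line 4: ['will', 'no', 'voice'] (min_width=13, slack=5)
Line 5: ['forest', 'music', 'cloud'] (min_width=18, slack=0)
Line 6: ['open', 'go'] (min_width=7, slack=11)

Answer: draw line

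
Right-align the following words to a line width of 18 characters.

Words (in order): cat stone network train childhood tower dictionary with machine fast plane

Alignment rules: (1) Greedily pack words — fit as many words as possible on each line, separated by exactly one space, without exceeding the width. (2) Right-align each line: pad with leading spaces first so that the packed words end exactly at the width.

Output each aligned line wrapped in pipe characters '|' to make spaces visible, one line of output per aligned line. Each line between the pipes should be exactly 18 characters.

Answer: | cat stone network|
|   train childhood|
|  tower dictionary|
| with machine fast|
|             plane|

Derivation:
Line 1: ['cat', 'stone', 'network'] (min_width=17, slack=1)
Line 2: ['train', 'childhood'] (min_width=15, slack=3)
Line 3: ['tower', 'dictionary'] (min_width=16, slack=2)
Line 4: ['with', 'machine', 'fast'] (min_width=17, slack=1)
Line 5: ['plane'] (min_width=5, slack=13)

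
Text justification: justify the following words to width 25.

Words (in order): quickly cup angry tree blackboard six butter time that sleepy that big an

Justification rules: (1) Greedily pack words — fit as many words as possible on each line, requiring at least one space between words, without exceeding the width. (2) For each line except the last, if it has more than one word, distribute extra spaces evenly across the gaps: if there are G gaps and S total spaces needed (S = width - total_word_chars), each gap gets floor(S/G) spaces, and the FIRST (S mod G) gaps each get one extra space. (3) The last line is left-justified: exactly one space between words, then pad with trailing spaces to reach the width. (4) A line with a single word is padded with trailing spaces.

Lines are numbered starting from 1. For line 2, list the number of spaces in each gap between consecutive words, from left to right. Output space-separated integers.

Line 1: ['quickly', 'cup', 'angry', 'tree'] (min_width=22, slack=3)
Line 2: ['blackboard', 'six', 'butter'] (min_width=21, slack=4)
Line 3: ['time', 'that', 'sleepy', 'that', 'big'] (min_width=25, slack=0)
Line 4: ['an'] (min_width=2, slack=23)

Answer: 3 3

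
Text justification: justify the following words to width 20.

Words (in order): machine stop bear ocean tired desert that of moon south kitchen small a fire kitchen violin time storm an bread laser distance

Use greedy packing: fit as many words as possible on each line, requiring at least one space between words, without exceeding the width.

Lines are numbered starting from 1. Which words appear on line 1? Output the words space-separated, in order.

Line 1: ['machine', 'stop', 'bear'] (min_width=17, slack=3)
Line 2: ['ocean', 'tired', 'desert'] (min_width=18, slack=2)
Line 3: ['that', 'of', 'moon', 'south'] (min_width=18, slack=2)
Line 4: ['kitchen', 'small', 'a', 'fire'] (min_width=20, slack=0)
Line 5: ['kitchen', 'violin', 'time'] (min_width=19, slack=1)
Line 6: ['storm', 'an', 'bread', 'laser'] (min_width=20, slack=0)
Line 7: ['distance'] (min_width=8, slack=12)

Answer: machine stop bear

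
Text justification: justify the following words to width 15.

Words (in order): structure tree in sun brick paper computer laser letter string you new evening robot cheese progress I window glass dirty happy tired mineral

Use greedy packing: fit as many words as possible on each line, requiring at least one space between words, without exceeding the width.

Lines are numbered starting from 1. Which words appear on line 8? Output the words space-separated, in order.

Answer: I window glass

Derivation:
Line 1: ['structure', 'tree'] (min_width=14, slack=1)
Line 2: ['in', 'sun', 'brick'] (min_width=12, slack=3)
Line 3: ['paper', 'computer'] (min_width=14, slack=1)
Line 4: ['laser', 'letter'] (min_width=12, slack=3)
Line 5: ['string', 'you', 'new'] (min_width=14, slack=1)
Line 6: ['evening', 'robot'] (min_width=13, slack=2)
Line 7: ['cheese', 'progress'] (min_width=15, slack=0)
Line 8: ['I', 'window', 'glass'] (min_width=14, slack=1)
Line 9: ['dirty', 'happy'] (min_width=11, slack=4)
Line 10: ['tired', 'mineral'] (min_width=13, slack=2)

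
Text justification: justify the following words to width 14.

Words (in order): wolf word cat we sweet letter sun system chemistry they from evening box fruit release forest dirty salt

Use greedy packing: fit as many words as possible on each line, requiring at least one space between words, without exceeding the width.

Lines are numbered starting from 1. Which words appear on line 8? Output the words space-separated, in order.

Answer: release forest

Derivation:
Line 1: ['wolf', 'word', 'cat'] (min_width=13, slack=1)
Line 2: ['we', 'sweet'] (min_width=8, slack=6)
Line 3: ['letter', 'sun'] (min_width=10, slack=4)
Line 4: ['system'] (min_width=6, slack=8)
Line 5: ['chemistry', 'they'] (min_width=14, slack=0)
Line 6: ['from', 'evening'] (min_width=12, slack=2)
Line 7: ['box', 'fruit'] (min_width=9, slack=5)
Line 8: ['release', 'forest'] (min_width=14, slack=0)
Line 9: ['dirty', 'salt'] (min_width=10, slack=4)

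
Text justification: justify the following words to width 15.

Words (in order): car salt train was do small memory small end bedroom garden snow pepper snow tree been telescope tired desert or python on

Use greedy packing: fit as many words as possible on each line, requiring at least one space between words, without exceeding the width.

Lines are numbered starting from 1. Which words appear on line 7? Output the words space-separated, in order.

Line 1: ['car', 'salt', 'train'] (min_width=14, slack=1)
Line 2: ['was', 'do', 'small'] (min_width=12, slack=3)
Line 3: ['memory', 'small'] (min_width=12, slack=3)
Line 4: ['end', 'bedroom'] (min_width=11, slack=4)
Line 5: ['garden', 'snow'] (min_width=11, slack=4)
Line 6: ['pepper', 'snow'] (min_width=11, slack=4)
Line 7: ['tree', 'been'] (min_width=9, slack=6)
Line 8: ['telescope', 'tired'] (min_width=15, slack=0)
Line 9: ['desert', 'or'] (min_width=9, slack=6)
Line 10: ['python', 'on'] (min_width=9, slack=6)

Answer: tree been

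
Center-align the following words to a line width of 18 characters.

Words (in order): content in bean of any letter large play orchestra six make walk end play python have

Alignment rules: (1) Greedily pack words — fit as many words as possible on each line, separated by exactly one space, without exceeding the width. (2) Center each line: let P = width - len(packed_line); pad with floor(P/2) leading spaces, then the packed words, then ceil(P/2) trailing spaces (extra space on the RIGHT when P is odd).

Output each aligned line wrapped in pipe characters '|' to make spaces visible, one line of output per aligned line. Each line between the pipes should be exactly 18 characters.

Line 1: ['content', 'in', 'bean', 'of'] (min_width=18, slack=0)
Line 2: ['any', 'letter', 'large'] (min_width=16, slack=2)
Line 3: ['play', 'orchestra', 'six'] (min_width=18, slack=0)
Line 4: ['make', 'walk', 'end', 'play'] (min_width=18, slack=0)
Line 5: ['python', 'have'] (min_width=11, slack=7)

Answer: |content in bean of|
| any letter large |
|play orchestra six|
|make walk end play|
|   python have    |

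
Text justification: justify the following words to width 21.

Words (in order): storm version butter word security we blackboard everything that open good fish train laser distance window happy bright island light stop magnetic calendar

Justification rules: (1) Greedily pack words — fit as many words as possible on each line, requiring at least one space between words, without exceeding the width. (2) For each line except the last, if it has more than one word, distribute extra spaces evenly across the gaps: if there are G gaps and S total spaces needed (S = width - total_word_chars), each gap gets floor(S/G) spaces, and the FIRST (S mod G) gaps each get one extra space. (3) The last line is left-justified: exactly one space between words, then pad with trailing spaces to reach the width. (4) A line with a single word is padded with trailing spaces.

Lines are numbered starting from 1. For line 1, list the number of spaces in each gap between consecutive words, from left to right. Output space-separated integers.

Answer: 2 1

Derivation:
Line 1: ['storm', 'version', 'butter'] (min_width=20, slack=1)
Line 2: ['word', 'security', 'we'] (min_width=16, slack=5)
Line 3: ['blackboard', 'everything'] (min_width=21, slack=0)
Line 4: ['that', 'open', 'good', 'fish'] (min_width=19, slack=2)
Line 5: ['train', 'laser', 'distance'] (min_width=20, slack=1)
Line 6: ['window', 'happy', 'bright'] (min_width=19, slack=2)
Line 7: ['island', 'light', 'stop'] (min_width=17, slack=4)
Line 8: ['magnetic', 'calendar'] (min_width=17, slack=4)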